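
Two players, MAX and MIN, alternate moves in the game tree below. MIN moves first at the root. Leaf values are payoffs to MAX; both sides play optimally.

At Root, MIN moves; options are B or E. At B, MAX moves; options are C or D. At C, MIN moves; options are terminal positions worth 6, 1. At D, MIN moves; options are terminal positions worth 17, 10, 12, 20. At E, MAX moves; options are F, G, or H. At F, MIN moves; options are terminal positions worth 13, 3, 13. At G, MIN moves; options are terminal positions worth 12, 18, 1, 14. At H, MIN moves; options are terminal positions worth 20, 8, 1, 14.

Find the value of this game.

3

C (MIN): min(6, 1) = 1
D (MIN): min(17, 10, 12, 20) = 10
B (MAX): max(1, 10) = 10
F (MIN): min(13, 3, 13) = 3
G (MIN): min(12, 18, 1, 14) = 1
H (MIN): min(20, 8, 1, 14) = 1
E (MAX): max(3, 1, 1) = 3
Root (MIN): min(10, 3) = 3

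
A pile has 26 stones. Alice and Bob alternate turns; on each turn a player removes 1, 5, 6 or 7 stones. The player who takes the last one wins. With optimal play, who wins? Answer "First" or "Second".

Second

Compute winning (W) and losing (L) positions by backward induction:
i:   0  1  2  3  4  5  6  7  8  9 10 11 12 13 14 15 16 17 18 19 20 21 22 23 24 25 26
     L  W  L  W  L  W  W  W  W  W  W  W  L  W  L  W  L  W  W  W  W  W  W  W  L  W  L
Position 26 is L, so the second player wins.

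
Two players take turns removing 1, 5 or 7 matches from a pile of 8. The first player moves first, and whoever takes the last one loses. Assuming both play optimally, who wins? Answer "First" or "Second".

Compute winning (W) and losing (L) positions by backward induction:
i:   0  1  2  3  4  5  6  7  8
     W  L  W  L  W  L  W  L  W
Position 8 is W, so the first player wins.

First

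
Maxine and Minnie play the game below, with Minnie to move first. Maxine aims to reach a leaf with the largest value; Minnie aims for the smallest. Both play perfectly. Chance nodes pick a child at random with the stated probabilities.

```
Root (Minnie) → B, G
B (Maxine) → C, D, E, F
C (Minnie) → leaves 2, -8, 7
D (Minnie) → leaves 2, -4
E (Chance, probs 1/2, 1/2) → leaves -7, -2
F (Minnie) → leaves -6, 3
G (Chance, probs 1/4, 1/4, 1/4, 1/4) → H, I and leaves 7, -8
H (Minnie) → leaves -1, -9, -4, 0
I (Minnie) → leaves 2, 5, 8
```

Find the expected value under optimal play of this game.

C (Minnie): min(2, -8, 7) = -8
D (Minnie): min(2, -4) = -4
E (Chance): 1/2·-7 + 1/2·-2 = -4.5
F (Minnie): min(-6, 3) = -6
B (Maxine): max(-8, -4, -4.5, -6) = -4
H (Minnie): min(-1, -9, -4, 0) = -9
I (Minnie): min(2, 5, 8) = 2
G (Chance): 1/4·-9 + 1/4·2 + 1/4·7 + 1/4·-8 = -2
Root (Minnie): min(-4, -2) = -4

-4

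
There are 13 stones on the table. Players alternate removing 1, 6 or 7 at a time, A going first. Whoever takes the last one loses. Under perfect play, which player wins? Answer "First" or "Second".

Second

W/L table (W = player to move can force a win):
i:   0  1  2  3  4  5  6  7  8  9 10 11 12 13
     W  L  W  L  W  L  W  W  W  W  W  W  W  L
Position 13 is L, so the second player wins.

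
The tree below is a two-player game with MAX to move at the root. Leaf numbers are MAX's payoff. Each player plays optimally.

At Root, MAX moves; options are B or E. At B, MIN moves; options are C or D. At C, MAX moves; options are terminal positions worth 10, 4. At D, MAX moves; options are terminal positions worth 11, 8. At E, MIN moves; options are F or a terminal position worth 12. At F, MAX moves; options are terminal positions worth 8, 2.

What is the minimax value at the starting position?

C (MAX): max(10, 4) = 10
D (MAX): max(11, 8) = 11
B (MIN): min(10, 11) = 10
F (MAX): max(8, 2) = 8
E (MIN): min(8, 12) = 8
Root (MAX): max(10, 8) = 10

10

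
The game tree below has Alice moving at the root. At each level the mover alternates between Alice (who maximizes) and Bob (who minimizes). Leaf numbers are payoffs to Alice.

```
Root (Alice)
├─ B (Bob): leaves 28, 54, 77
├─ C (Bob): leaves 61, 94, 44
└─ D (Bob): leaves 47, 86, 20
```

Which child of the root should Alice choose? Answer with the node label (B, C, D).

C

B (Bob): min(28, 54, 77) = 28
C (Bob): min(61, 94, 44) = 44
D (Bob): min(47, 86, 20) = 20
Root (Alice): max(28, 44, 20) = 44
Alice picks the child with the highest value: C (value 44).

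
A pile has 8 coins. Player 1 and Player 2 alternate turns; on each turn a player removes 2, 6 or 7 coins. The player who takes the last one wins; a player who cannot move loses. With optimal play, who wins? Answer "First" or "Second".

Mark each pile size as W (mover wins) or L (mover loses):
i:   0  1  2  3  4  5  6  7  8
     L  L  W  W  L  L  W  W  W
Position 8 is W, so the first player wins.

First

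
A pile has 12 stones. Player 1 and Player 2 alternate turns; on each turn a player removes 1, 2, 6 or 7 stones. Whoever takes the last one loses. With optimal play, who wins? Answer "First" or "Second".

Mark each pile size as W (mover wins) or L (mover loses):
i:   0  1  2  3  4  5  6  7  8  9 10 11 12
     W  L  W  W  L  W  W  W  W  L  W  W  L
Position 12 is L, so the second player wins.

Second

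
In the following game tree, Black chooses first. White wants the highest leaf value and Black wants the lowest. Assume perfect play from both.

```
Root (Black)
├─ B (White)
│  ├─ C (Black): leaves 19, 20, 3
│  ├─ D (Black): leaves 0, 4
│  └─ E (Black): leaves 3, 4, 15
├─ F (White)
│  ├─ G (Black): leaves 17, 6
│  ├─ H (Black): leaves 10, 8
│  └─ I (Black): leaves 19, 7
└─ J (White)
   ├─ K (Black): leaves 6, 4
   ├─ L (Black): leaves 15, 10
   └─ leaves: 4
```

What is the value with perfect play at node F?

8

G: min(17, 6) = 6
H: min(10, 8) = 8
I: min(19, 7) = 7
F: max(6, 8, 7) = 8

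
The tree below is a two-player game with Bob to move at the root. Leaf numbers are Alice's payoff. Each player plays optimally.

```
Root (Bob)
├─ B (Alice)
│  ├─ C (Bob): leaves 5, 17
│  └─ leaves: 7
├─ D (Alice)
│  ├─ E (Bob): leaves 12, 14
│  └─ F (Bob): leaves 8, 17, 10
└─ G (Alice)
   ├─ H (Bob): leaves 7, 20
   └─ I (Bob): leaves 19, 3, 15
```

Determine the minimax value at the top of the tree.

C (Bob): min(5, 17) = 5
B (Alice): max(5, 7) = 7
E (Bob): min(12, 14) = 12
F (Bob): min(8, 17, 10) = 8
D (Alice): max(12, 8) = 12
H (Bob): min(7, 20) = 7
I (Bob): min(19, 3, 15) = 3
G (Alice): max(7, 3) = 7
Root (Bob): min(7, 12, 7) = 7

7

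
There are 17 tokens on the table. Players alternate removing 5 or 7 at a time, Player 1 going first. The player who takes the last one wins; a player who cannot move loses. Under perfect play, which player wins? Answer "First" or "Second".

Compute winning (W) and losing (L) positions by backward induction:
i:   0  1  2  3  4  5  6  7  8  9 10 11 12 13 14 15 16 17
     L  L  L  L  L  W  W  W  W  W  W  W  L  L  L  L  L  W
Position 17 is W, so the first player wins.

First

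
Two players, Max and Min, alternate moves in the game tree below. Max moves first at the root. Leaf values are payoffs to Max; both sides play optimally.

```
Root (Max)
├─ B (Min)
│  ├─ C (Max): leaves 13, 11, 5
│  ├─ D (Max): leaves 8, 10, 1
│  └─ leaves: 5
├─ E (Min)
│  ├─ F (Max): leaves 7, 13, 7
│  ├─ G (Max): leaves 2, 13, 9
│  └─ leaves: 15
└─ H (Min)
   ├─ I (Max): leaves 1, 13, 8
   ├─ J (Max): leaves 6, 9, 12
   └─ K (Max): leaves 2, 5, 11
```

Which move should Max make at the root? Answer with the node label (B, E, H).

C (Max): max(13, 11, 5) = 13
D (Max): max(8, 10, 1) = 10
B (Min): min(13, 10, 5) = 5
F (Max): max(7, 13, 7) = 13
G (Max): max(2, 13, 9) = 13
E (Min): min(13, 13, 15) = 13
I (Max): max(1, 13, 8) = 13
J (Max): max(6, 9, 12) = 12
K (Max): max(2, 5, 11) = 11
H (Min): min(13, 12, 11) = 11
Root (Max): max(5, 13, 11) = 13
Max picks the child with the highest value: E (value 13).

E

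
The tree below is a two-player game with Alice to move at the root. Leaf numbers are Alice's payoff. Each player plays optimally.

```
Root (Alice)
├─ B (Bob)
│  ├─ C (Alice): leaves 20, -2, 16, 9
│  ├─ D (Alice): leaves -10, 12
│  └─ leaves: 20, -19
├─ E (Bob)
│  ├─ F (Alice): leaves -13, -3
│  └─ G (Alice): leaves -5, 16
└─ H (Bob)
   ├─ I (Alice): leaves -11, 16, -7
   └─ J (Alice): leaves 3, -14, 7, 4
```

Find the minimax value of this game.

7

C (Alice): max(20, -2, 16, 9) = 20
D (Alice): max(-10, 12) = 12
B (Bob): min(20, 12, 20, -19) = -19
F (Alice): max(-13, -3) = -3
G (Alice): max(-5, 16) = 16
E (Bob): min(-3, 16) = -3
I (Alice): max(-11, 16, -7) = 16
J (Alice): max(3, -14, 7, 4) = 7
H (Bob): min(16, 7) = 7
Root (Alice): max(-19, -3, 7) = 7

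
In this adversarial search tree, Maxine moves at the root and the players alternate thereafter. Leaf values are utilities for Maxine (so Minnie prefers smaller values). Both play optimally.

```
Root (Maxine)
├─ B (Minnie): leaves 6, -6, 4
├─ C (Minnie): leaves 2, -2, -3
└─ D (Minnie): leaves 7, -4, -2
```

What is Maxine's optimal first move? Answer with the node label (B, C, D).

C

B (Minnie): min(6, -6, 4) = -6
C (Minnie): min(2, -2, -3) = -3
D (Minnie): min(7, -4, -2) = -4
Root (Maxine): max(-6, -3, -4) = -3
Maxine picks the child with the highest value: C (value -3).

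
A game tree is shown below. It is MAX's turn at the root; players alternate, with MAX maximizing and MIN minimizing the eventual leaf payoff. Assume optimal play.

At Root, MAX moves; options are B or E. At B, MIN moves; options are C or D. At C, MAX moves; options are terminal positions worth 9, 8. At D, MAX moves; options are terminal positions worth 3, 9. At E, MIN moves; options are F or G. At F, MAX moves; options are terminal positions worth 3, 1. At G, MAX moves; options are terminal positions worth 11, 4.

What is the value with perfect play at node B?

C: max(9, 8) = 9
D: max(3, 9) = 9
B: min(9, 9) = 9

9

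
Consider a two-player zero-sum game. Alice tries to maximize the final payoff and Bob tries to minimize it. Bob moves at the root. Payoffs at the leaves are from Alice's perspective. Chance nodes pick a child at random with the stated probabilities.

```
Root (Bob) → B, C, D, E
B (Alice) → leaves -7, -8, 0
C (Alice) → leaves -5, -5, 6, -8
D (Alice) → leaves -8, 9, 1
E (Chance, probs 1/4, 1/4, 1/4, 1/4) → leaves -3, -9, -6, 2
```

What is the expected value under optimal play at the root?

B (Alice): max(-7, -8, 0) = 0
C (Alice): max(-5, -5, 6, -8) = 6
D (Alice): max(-8, 9, 1) = 9
E (Chance): 1/4·-3 + 1/4·-9 + 1/4·-6 + 1/4·2 = -4
Root (Bob): min(0, 6, 9, -4) = -4

-4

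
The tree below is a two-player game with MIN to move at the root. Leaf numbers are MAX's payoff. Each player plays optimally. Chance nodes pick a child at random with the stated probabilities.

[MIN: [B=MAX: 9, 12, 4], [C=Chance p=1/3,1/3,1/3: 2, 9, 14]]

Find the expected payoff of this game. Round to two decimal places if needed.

B (MAX): max(9, 12, 4) = 12
C (Chance): 1/3·2 + 1/3·9 + 1/3·14 = 8.33
Root (MIN): min(12, 8.33) = 8.33

8.33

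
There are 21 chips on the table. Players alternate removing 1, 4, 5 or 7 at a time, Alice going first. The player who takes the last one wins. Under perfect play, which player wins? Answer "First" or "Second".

Compute winning (W) and losing (L) positions by backward induction:
i:   0  1  2  3  4  5  6  7  8  9 10 11 12 13 14 15 16 17 18 19 20 21
     L  W  L  W  W  W  W  W  L  W  L  W  W  W  W  W  L  W  L  W  W  W
Position 21 is W, so the first player wins.

First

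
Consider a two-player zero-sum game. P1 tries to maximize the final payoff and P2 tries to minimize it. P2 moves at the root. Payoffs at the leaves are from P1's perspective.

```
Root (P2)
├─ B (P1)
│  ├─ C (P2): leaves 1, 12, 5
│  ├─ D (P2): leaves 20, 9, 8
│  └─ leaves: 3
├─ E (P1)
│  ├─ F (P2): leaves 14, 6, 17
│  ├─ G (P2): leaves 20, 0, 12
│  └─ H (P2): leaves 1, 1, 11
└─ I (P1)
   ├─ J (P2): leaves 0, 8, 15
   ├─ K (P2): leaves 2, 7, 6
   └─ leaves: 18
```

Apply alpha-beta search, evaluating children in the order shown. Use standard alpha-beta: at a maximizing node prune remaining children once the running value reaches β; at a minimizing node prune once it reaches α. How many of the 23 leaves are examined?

20

C [α=-∞,β=+∞]: v=1
D [α=1,β=+∞]: v=8
B [α=-∞,β=+∞]: v=8
F [α=-∞,β=8]: v=6
G [α=6,β=8]: v=0 after child 2 ≤ α → α-cutoff, skip 1
H [α=6,β=8]: v=1 after child 1 ≤ α → α-cutoff, skip 2
E [α=-∞,β=8]: v=6
J [α=-∞,β=6]: v=0
K [α=0,β=6]: v=2
I [α=-∞,β=6]: v=18
Root [α=-∞,β=+∞]: v=6
Leaves evaluated: 20 of 23.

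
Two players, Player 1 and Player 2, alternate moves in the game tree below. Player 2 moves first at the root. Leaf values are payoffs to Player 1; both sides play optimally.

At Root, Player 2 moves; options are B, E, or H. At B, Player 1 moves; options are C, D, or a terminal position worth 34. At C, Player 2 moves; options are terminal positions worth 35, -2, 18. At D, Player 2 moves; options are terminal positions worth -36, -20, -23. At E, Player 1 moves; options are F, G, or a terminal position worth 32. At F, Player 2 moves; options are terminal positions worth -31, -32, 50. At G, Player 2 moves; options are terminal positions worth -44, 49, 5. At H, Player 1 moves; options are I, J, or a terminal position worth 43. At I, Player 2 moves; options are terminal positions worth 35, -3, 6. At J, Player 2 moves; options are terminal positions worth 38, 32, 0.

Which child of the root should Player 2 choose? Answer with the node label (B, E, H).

C (Player 2): min(35, -2, 18) = -2
D (Player 2): min(-36, -20, -23) = -36
B (Player 1): max(-2, -36, 34) = 34
F (Player 2): min(-31, -32, 50) = -32
G (Player 2): min(-44, 49, 5) = -44
E (Player 1): max(-32, -44, 32) = 32
I (Player 2): min(35, -3, 6) = -3
J (Player 2): min(38, 32, 0) = 0
H (Player 1): max(-3, 0, 43) = 43
Root (Player 2): min(34, 32, 43) = 32
Player 2 picks the child with the lowest value: E (value 32).

E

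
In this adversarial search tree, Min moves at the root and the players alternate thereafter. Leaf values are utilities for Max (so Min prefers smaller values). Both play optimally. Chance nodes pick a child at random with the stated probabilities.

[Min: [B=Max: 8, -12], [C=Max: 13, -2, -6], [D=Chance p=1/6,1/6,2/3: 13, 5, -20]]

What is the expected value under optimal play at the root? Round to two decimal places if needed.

-10.33

B (Max): max(8, -12) = 8
C (Max): max(13, -2, -6) = 13
D (Chance): 1/6·13 + 1/6·5 + 2/3·-20 = -10.33
Root (Min): min(8, 13, -10.33) = -10.33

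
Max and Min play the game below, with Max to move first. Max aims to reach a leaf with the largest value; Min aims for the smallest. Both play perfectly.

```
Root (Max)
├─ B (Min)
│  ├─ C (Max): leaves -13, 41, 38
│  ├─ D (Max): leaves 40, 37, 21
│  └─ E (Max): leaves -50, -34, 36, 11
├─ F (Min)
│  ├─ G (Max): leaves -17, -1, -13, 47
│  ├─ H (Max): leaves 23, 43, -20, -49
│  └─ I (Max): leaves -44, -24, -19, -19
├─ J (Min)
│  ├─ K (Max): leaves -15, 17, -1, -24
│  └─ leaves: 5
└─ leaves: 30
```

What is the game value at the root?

C (Max): max(-13, 41, 38) = 41
D (Max): max(40, 37, 21) = 40
E (Max): max(-50, -34, 36, 11) = 36
B (Min): min(41, 40, 36) = 36
G (Max): max(-17, -1, -13, 47) = 47
H (Max): max(23, 43, -20, -49) = 43
I (Max): max(-44, -24, -19, -19) = -19
F (Min): min(47, 43, -19) = -19
K (Max): max(-15, 17, -1, -24) = 17
J (Min): min(17, 5) = 5
Root (Max): max(36, -19, 5, 30) = 36

36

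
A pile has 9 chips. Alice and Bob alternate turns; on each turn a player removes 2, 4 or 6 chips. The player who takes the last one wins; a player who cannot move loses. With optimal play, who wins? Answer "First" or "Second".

W/L table (W = player to move can force a win):
i:   0  1  2  3  4  5  6  7  8  9
     L  L  W  W  W  W  W  W  L  L
Position 9 is L, so the second player wins.

Second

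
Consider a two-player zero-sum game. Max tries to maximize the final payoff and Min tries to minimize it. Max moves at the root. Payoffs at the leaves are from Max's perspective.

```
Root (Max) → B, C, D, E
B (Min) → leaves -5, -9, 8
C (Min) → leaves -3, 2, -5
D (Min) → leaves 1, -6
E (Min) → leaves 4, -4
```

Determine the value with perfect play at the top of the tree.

B (Min): min(-5, -9, 8) = -9
C (Min): min(-3, 2, -5) = -5
D (Min): min(1, -6) = -6
E (Min): min(4, -4) = -4
Root (Max): max(-9, -5, -6, -4) = -4

-4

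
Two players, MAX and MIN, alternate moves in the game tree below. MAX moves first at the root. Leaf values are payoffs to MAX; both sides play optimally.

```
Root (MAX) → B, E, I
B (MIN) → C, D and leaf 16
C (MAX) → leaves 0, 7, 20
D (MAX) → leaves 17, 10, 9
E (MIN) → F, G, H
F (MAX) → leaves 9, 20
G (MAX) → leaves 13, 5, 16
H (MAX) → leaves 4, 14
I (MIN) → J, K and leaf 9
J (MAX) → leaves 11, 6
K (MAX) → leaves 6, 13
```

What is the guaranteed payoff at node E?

F: max(9, 20) = 20
G: max(13, 5, 16) = 16
H: max(4, 14) = 14
E: min(20, 16, 14) = 14

14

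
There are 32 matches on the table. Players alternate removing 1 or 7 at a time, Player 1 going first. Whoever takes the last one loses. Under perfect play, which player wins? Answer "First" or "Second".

First

Compute winning (W) and losing (L) positions by backward induction:
i:   0  1  2  3  4  5  6  7  8  9 10 11 12 13 14 15 16 17 18 19 20 21 22 23 24 25 26 27 28 29 30 31 32
     W  L  W  L  W  L  W  L  W  L  W  L  W  L  W  L  W  L  W  L  W  L  W  L  W  L  W  L  W  L  W  L  W
Position 32 is W, so the first player wins.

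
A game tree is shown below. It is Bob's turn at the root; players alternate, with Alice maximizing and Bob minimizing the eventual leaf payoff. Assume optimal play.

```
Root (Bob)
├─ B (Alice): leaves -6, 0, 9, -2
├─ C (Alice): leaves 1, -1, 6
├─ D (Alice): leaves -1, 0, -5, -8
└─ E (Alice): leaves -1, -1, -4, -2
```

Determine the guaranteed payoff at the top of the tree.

-1

B (Alice): max(-6, 0, 9, -2) = 9
C (Alice): max(1, -1, 6) = 6
D (Alice): max(-1, 0, -5, -8) = 0
E (Alice): max(-1, -1, -4, -2) = -1
Root (Bob): min(9, 6, 0, -1) = -1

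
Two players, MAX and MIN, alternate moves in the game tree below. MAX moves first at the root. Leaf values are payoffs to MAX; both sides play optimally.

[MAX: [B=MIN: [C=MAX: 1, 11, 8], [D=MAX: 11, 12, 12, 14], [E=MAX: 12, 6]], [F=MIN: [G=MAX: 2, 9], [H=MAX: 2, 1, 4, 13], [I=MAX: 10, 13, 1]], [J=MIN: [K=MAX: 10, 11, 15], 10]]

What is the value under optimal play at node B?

11

C: max(1, 11, 8) = 11
D: max(11, 12, 12, 14) = 14
E: max(12, 6) = 12
B: min(11, 14, 12) = 11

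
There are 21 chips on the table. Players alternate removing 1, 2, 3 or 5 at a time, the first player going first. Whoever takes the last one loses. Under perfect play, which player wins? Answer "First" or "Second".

i:   0  1  2  3  4  5  6  7  8  9 10 11 12 13 14 15 16 17 18 19 20 21
     W  L  W  W  W  L  W  W  W  L  W  W  W  L  W  W  W  L  W  W  W  L
Position 21 is L, so the second player wins.

Second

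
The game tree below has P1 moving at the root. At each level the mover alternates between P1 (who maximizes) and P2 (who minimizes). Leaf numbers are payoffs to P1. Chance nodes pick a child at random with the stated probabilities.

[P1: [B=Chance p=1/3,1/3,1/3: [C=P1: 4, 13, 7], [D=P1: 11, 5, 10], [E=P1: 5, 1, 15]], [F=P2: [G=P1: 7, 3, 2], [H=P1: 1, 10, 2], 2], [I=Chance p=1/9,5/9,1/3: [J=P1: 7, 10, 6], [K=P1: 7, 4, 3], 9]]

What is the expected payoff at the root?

13

C (P1): max(4, 13, 7) = 13
D (P1): max(11, 5, 10) = 11
E (P1): max(5, 1, 15) = 15
B (Chance): 1/3·13 + 1/3·11 + 1/3·15 = 13
G (P1): max(7, 3, 2) = 7
H (P1): max(1, 10, 2) = 10
F (P2): min(7, 10, 2) = 2
J (P1): max(7, 10, 6) = 10
K (P1): max(7, 4, 3) = 7
I (Chance): 1/9·10 + 5/9·7 + 1/3·9 = 8
Root (P1): max(13, 2, 8) = 13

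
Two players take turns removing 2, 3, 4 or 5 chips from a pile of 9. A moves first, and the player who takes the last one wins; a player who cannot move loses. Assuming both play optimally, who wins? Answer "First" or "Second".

First

W/L table (W = player to move can force a win):
i:   0  1  2  3  4  5  6  7  8  9
     L  L  W  W  W  W  W  L  L  W
Position 9 is W, so the first player wins.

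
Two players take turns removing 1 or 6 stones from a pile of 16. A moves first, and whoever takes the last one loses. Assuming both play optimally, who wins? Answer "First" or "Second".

Compute winning (W) and losing (L) positions by backward induction:
i:   0  1  2  3  4  5  6  7  8  9 10 11 12 13 14 15 16
     W  L  W  L  W  L  W  W  L  W  L  W  L  W  W  L  W
Position 16 is W, so the first player wins.

First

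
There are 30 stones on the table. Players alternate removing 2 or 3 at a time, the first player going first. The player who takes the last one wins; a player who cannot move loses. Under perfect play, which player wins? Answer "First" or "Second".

Second

Positions where the player to move wins (W) vs loses (L):
i:   0  1  2  3  4  5  6  7  8  9 10 11 12 13 14 15 16 17 18 19 20 21 22 23 24 25 26 27 28 29 30
     L  L  W  W  W  L  L  W  W  W  L  L  W  W  W  L  L  W  W  W  L  L  W  W  W  L  L  W  W  W  L
Position 30 is L, so the second player wins.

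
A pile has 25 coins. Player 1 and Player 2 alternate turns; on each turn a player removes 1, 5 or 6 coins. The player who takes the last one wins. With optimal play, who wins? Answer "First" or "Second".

First

Positions where the player to move wins (W) vs loses (L):
i:   0  1  2  3  4  5  6  7  8  9 10 11 12 13 14 15 16 17 18 19 20 21 22 23 24 25
     L  W  L  W  L  W  W  W  W  W  W  L  W  L  W  L  W  W  W  W  W  W  L  W  L  W
Position 25 is W, so the first player wins.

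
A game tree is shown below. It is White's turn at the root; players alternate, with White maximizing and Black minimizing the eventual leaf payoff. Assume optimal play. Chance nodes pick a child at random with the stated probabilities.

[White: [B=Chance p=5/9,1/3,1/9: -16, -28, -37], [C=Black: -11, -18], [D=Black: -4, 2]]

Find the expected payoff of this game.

-4

B (Chance): 5/9·-16 + 1/3·-28 + 1/9·-37 = -22.33
C (Black): min(-11, -18) = -18
D (Black): min(-4, 2) = -4
Root (White): max(-22.33, -18, -4) = -4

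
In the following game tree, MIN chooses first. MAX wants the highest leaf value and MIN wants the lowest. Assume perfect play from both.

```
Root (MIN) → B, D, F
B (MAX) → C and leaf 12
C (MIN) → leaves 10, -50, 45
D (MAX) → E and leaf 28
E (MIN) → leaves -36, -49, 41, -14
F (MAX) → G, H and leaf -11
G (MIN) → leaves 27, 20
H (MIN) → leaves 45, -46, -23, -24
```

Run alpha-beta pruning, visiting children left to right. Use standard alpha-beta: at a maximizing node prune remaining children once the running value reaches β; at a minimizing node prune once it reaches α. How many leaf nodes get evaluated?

C [α=-∞,β=+∞]: v=-50
B [α=-∞,β=+∞]: v=12
E [α=-∞,β=12]: v=-49
D [α=-∞,β=12]: v=28
G [α=-∞,β=12]: v=20
F [α=-∞,β=12]: v=20 after child 1 ≥ β → β-cutoff, skip 2
Root [α=-∞,β=+∞]: v=12
Leaves evaluated: 11 of 16.

11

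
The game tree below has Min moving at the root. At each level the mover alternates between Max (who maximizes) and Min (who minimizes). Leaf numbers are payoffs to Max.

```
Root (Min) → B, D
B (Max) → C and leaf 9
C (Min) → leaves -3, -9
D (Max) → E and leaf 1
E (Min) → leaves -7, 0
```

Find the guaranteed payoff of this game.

C (Min): min(-3, -9) = -9
B (Max): max(-9, 9) = 9
E (Min): min(-7, 0) = -7
D (Max): max(-7, 1) = 1
Root (Min): min(9, 1) = 1

1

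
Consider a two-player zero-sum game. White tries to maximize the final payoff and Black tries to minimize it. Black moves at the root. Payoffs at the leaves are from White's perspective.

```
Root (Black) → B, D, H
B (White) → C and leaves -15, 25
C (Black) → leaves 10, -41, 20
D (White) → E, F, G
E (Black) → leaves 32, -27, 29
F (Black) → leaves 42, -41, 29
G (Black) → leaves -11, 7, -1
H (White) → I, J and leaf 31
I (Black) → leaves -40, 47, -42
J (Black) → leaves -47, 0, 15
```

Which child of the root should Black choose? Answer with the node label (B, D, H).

D

C (Black): min(10, -41, 20) = -41
B (White): max(-41, -15, 25) = 25
E (Black): min(32, -27, 29) = -27
F (Black): min(42, -41, 29) = -41
G (Black): min(-11, 7, -1) = -11
D (White): max(-27, -41, -11) = -11
I (Black): min(-40, 47, -42) = -42
J (Black): min(-47, 0, 15) = -47
H (White): max(-42, -47, 31) = 31
Root (Black): min(25, -11, 31) = -11
Black picks the child with the lowest value: D (value -11).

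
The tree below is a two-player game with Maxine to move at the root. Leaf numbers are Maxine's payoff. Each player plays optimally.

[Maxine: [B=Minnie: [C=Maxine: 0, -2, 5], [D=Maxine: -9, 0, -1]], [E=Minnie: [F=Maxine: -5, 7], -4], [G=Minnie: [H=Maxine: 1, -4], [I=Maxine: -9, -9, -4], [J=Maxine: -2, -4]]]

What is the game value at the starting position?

0

C (Maxine): max(0, -2, 5) = 5
D (Maxine): max(-9, 0, -1) = 0
B (Minnie): min(5, 0) = 0
F (Maxine): max(-5, 7) = 7
E (Minnie): min(7, -4) = -4
H (Maxine): max(1, -4) = 1
I (Maxine): max(-9, -9, -4) = -4
J (Maxine): max(-2, -4) = -2
G (Minnie): min(1, -4, -2) = -4
Root (Maxine): max(0, -4, -4) = 0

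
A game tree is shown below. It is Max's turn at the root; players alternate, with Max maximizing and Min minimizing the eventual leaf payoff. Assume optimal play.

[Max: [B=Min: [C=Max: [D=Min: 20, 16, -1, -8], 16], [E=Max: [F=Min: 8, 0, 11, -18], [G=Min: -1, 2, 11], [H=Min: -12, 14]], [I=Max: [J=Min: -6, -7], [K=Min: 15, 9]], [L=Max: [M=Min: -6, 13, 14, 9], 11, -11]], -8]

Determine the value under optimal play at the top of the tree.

D (Min): min(20, 16, -1, -8) = -8
C (Max): max(-8, 16) = 16
F (Min): min(8, 0, 11, -18) = -18
G (Min): min(-1, 2, 11) = -1
H (Min): min(-12, 14) = -12
E (Max): max(-18, -1, -12) = -1
J (Min): min(-6, -7) = -7
K (Min): min(15, 9) = 9
I (Max): max(-7, 9) = 9
M (Min): min(-6, 13, 14, 9) = -6
L (Max): max(-6, 11, -11) = 11
B (Min): min(16, -1, 9, 11) = -1
Root (Max): max(-1, -8) = -1

-1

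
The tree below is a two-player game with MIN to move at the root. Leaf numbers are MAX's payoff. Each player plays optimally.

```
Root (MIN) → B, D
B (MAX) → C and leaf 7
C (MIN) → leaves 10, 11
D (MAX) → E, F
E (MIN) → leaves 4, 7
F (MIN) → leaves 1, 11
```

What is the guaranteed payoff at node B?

10

C: min(10, 11) = 10
B: max(10, 7) = 10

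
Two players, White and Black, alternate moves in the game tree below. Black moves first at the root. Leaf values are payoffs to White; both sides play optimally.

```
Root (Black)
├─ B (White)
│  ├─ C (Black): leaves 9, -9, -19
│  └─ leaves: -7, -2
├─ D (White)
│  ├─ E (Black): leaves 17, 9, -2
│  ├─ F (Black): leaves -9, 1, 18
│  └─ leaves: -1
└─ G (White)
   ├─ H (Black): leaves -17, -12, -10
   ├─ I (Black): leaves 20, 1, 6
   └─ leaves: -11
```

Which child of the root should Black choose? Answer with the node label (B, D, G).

B

C (Black): min(9, -9, -19) = -19
B (White): max(-19, -7, -2) = -2
E (Black): min(17, 9, -2) = -2
F (Black): min(-9, 1, 18) = -9
D (White): max(-2, -9, -1) = -1
H (Black): min(-17, -12, -10) = -17
I (Black): min(20, 1, 6) = 1
G (White): max(-17, 1, -11) = 1
Root (Black): min(-2, -1, 1) = -2
Black picks the child with the lowest value: B (value -2).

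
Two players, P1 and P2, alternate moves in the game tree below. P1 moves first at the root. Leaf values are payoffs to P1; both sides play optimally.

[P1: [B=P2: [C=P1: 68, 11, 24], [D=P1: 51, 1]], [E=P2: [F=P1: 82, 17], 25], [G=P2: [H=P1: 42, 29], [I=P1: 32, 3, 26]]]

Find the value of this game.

51

C (P1): max(68, 11, 24) = 68
D (P1): max(51, 1) = 51
B (P2): min(68, 51) = 51
F (P1): max(82, 17) = 82
E (P2): min(82, 25) = 25
H (P1): max(42, 29) = 42
I (P1): max(32, 3, 26) = 32
G (P2): min(42, 32) = 32
Root (P1): max(51, 25, 32) = 51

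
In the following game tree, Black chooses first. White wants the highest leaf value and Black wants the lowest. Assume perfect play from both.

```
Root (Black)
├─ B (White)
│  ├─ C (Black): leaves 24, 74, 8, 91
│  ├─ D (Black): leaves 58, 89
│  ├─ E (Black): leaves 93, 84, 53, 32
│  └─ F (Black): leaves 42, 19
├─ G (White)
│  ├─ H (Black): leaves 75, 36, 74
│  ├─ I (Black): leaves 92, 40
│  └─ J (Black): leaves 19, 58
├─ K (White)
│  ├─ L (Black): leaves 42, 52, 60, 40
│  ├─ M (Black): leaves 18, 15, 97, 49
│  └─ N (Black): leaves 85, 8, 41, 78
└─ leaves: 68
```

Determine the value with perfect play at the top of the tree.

C (Black): min(24, 74, 8, 91) = 8
D (Black): min(58, 89) = 58
E (Black): min(93, 84, 53, 32) = 32
F (Black): min(42, 19) = 19
B (White): max(8, 58, 32, 19) = 58
H (Black): min(75, 36, 74) = 36
I (Black): min(92, 40) = 40
J (Black): min(19, 58) = 19
G (White): max(36, 40, 19) = 40
L (Black): min(42, 52, 60, 40) = 40
M (Black): min(18, 15, 97, 49) = 15
N (Black): min(85, 8, 41, 78) = 8
K (White): max(40, 15, 8) = 40
Root (Black): min(58, 40, 40, 68) = 40

40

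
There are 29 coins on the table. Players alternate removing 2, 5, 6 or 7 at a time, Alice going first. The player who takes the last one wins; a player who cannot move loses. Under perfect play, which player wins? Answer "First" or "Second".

Compute winning (W) and losing (L) positions by backward induction:
i:   0  1  2  3  4  5  6  7  8  9 10 11 12 13 14 15 16 17 18 19 20 21 22 23 24 25 26 27 28 29
     L  L  W  W  L  W  W  W  W  W  W  W  L  L  W  W  L  W  W  W  W  W  W  W  L  L  W  W  L  W
Position 29 is W, so the first player wins.

First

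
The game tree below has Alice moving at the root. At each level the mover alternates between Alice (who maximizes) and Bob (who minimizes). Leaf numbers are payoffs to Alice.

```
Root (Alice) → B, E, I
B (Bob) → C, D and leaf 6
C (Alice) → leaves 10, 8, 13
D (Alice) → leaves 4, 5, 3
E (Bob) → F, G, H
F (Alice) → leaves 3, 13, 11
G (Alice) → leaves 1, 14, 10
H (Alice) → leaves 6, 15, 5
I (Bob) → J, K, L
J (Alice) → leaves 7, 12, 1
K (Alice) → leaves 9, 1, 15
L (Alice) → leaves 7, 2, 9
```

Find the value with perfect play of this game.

C (Alice): max(10, 8, 13) = 13
D (Alice): max(4, 5, 3) = 5
B (Bob): min(13, 5, 6) = 5
F (Alice): max(3, 13, 11) = 13
G (Alice): max(1, 14, 10) = 14
H (Alice): max(6, 15, 5) = 15
E (Bob): min(13, 14, 15) = 13
J (Alice): max(7, 12, 1) = 12
K (Alice): max(9, 1, 15) = 15
L (Alice): max(7, 2, 9) = 9
I (Bob): min(12, 15, 9) = 9
Root (Alice): max(5, 13, 9) = 13

13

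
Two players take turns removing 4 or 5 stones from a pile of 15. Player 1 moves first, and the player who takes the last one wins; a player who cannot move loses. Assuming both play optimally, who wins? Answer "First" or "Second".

Positions where the player to move wins (W) vs loses (L):
i:   0  1  2  3  4  5  6  7  8  9 10 11 12 13 14 15
     L  L  L  L  W  W  W  W  W  L  L  L  L  W  W  W
Position 15 is W, so the first player wins.

First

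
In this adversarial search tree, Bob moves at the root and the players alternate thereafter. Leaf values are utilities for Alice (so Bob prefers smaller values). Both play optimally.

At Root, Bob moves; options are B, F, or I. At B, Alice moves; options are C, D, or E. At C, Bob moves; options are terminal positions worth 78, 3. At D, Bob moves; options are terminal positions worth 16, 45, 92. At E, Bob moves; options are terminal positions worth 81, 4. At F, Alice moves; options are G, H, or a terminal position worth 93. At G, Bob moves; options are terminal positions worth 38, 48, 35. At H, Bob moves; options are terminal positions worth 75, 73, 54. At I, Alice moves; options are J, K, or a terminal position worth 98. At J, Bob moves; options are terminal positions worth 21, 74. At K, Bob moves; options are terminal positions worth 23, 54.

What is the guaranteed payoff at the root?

16

C (Bob): min(78, 3) = 3
D (Bob): min(16, 45, 92) = 16
E (Bob): min(81, 4) = 4
B (Alice): max(3, 16, 4) = 16
G (Bob): min(38, 48, 35) = 35
H (Bob): min(75, 73, 54) = 54
F (Alice): max(35, 54, 93) = 93
J (Bob): min(21, 74) = 21
K (Bob): min(23, 54) = 23
I (Alice): max(21, 23, 98) = 98
Root (Bob): min(16, 93, 98) = 16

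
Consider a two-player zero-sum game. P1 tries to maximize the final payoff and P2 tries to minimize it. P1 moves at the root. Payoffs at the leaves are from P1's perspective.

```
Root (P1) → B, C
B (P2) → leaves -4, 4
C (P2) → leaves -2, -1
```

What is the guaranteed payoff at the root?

-2

B (P2): min(-4, 4) = -4
C (P2): min(-2, -1) = -2
Root (P1): max(-4, -2) = -2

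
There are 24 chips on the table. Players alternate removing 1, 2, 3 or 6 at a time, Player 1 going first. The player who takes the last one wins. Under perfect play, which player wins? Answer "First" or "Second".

Second

Positions where the player to move wins (W) vs loses (L):
i:   0  1  2  3  4  5  6  7  8  9 10 11 12 13 14 15 16 17 18 19 20 21 22 23 24
     L  W  W  W  L  W  W  W  L  W  W  W  L  W  W  W  L  W  W  W  L  W  W  W  L
Position 24 is L, so the second player wins.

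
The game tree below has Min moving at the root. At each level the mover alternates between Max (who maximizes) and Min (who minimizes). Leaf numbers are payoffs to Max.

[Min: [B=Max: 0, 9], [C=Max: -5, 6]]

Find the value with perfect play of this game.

B (Max): max(0, 9) = 9
C (Max): max(-5, 6) = 6
Root (Min): min(9, 6) = 6

6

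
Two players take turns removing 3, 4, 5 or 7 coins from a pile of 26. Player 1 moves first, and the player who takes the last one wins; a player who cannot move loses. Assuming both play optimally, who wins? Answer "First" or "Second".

First

Compute winning (W) and losing (L) positions by backward induction:
i:   0  1  2  3  4  5  6  7  8  9 10 11 12 13 14 15 16 17 18 19 20 21 22 23 24 25 26
     L  L  L  W  W  W  W  W  W  W  L  L  L  W  W  W  W  W  W  W  L  L  L  W  W  W  W
Position 26 is W, so the first player wins.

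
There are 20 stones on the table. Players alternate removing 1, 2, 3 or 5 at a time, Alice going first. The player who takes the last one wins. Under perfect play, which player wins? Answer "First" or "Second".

Second

i:   0  1  2  3  4  5  6  7  8  9 10 11 12 13 14 15 16 17 18 19 20
     L  W  W  W  L  W  W  W  L  W  W  W  L  W  W  W  L  W  W  W  L
Position 20 is L, so the second player wins.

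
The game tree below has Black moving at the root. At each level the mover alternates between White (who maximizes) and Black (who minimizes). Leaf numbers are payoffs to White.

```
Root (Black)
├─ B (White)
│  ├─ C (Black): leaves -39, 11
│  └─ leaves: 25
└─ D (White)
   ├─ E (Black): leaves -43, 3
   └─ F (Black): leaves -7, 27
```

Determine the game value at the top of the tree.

C (Black): min(-39, 11) = -39
B (White): max(-39, 25) = 25
E (Black): min(-43, 3) = -43
F (Black): min(-7, 27) = -7
D (White): max(-43, -7) = -7
Root (Black): min(25, -7) = -7

-7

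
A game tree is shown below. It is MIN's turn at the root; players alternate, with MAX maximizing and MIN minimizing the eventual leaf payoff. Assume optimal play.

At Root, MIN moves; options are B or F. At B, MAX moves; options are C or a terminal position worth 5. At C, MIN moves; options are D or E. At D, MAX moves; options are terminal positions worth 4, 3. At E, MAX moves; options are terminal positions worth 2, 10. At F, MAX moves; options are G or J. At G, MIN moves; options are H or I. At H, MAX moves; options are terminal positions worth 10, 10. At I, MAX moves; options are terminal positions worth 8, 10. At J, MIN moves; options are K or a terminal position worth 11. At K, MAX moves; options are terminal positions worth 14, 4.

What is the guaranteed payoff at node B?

5

D: max(4, 3) = 4
E: max(2, 10) = 10
C: min(4, 10) = 4
B: max(4, 5) = 5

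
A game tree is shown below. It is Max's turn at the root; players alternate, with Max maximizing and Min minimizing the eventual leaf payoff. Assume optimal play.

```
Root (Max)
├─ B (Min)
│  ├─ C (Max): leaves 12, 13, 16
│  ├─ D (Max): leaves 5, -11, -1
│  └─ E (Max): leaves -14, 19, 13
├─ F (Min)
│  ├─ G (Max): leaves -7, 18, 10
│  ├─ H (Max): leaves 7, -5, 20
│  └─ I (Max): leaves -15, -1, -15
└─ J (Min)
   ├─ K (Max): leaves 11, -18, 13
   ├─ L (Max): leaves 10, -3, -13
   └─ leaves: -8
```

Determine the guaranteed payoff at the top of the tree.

5

C (Max): max(12, 13, 16) = 16
D (Max): max(5, -11, -1) = 5
E (Max): max(-14, 19, 13) = 19
B (Min): min(16, 5, 19) = 5
G (Max): max(-7, 18, 10) = 18
H (Max): max(7, -5, 20) = 20
I (Max): max(-15, -1, -15) = -1
F (Min): min(18, 20, -1) = -1
K (Max): max(11, -18, 13) = 13
L (Max): max(10, -3, -13) = 10
J (Min): min(13, 10, -8) = -8
Root (Max): max(5, -1, -8) = 5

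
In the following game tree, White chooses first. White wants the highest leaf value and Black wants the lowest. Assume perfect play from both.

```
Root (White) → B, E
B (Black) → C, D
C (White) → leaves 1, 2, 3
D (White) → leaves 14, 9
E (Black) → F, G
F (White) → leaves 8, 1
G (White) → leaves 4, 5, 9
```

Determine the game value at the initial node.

C (White): max(1, 2, 3) = 3
D (White): max(14, 9) = 14
B (Black): min(3, 14) = 3
F (White): max(8, 1) = 8
G (White): max(4, 5, 9) = 9
E (Black): min(8, 9) = 8
Root (White): max(3, 8) = 8

8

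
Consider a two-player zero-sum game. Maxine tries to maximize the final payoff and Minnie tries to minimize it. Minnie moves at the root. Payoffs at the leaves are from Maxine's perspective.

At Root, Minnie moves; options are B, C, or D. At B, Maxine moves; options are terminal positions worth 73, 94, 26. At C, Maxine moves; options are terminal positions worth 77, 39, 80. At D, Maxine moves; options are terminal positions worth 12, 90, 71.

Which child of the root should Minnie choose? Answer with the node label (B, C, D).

B (Maxine): max(73, 94, 26) = 94
C (Maxine): max(77, 39, 80) = 80
D (Maxine): max(12, 90, 71) = 90
Root (Minnie): min(94, 80, 90) = 80
Minnie picks the child with the lowest value: C (value 80).

C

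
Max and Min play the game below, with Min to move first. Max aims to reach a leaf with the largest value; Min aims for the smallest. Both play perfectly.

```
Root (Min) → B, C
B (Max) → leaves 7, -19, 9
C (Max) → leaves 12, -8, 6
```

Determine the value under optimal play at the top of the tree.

9

B (Max): max(7, -19, 9) = 9
C (Max): max(12, -8, 6) = 12
Root (Min): min(9, 12) = 9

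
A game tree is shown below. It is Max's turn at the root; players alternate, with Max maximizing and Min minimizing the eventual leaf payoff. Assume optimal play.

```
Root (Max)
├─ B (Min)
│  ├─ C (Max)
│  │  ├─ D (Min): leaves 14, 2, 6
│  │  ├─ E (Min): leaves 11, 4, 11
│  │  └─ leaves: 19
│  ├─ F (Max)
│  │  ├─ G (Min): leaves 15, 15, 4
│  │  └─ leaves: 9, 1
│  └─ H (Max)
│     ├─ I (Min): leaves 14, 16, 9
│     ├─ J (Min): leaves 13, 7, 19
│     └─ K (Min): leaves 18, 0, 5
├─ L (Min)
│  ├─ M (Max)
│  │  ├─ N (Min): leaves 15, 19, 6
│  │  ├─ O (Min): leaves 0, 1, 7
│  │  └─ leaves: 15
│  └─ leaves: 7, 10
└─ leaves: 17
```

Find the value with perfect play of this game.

D (Min): min(14, 2, 6) = 2
E (Min): min(11, 4, 11) = 4
C (Max): max(2, 4, 19) = 19
G (Min): min(15, 15, 4) = 4
F (Max): max(4, 9, 1) = 9
I (Min): min(14, 16, 9) = 9
J (Min): min(13, 7, 19) = 7
K (Min): min(18, 0, 5) = 0
H (Max): max(9, 7, 0) = 9
B (Min): min(19, 9, 9) = 9
N (Min): min(15, 19, 6) = 6
O (Min): min(0, 1, 7) = 0
M (Max): max(6, 0, 15) = 15
L (Min): min(15, 7, 10) = 7
Root (Max): max(9, 7, 17) = 17

17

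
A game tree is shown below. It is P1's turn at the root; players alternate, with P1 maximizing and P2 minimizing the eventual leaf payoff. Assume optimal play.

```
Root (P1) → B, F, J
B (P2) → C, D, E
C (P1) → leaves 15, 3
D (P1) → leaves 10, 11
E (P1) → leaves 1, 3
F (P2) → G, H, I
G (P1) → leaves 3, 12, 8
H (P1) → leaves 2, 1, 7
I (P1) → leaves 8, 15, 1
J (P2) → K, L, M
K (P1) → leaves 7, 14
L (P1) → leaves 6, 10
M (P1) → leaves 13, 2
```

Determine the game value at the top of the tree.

10

C (P1): max(15, 3) = 15
D (P1): max(10, 11) = 11
E (P1): max(1, 3) = 3
B (P2): min(15, 11, 3) = 3
G (P1): max(3, 12, 8) = 12
H (P1): max(2, 1, 7) = 7
I (P1): max(8, 15, 1) = 15
F (P2): min(12, 7, 15) = 7
K (P1): max(7, 14) = 14
L (P1): max(6, 10) = 10
M (P1): max(13, 2) = 13
J (P2): min(14, 10, 13) = 10
Root (P1): max(3, 7, 10) = 10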